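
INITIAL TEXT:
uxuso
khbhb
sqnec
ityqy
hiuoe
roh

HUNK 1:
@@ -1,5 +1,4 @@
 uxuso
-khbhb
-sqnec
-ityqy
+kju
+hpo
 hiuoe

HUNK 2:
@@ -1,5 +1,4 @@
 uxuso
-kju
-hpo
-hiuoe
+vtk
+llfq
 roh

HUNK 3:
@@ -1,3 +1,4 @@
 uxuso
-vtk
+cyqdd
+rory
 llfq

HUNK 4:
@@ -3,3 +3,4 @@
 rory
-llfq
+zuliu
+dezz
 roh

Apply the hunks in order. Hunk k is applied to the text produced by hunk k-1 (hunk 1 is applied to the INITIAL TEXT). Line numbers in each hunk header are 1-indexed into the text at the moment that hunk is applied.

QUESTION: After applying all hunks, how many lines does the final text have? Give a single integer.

Answer: 6

Derivation:
Hunk 1: at line 1 remove [khbhb,sqnec,ityqy] add [kju,hpo] -> 5 lines: uxuso kju hpo hiuoe roh
Hunk 2: at line 1 remove [kju,hpo,hiuoe] add [vtk,llfq] -> 4 lines: uxuso vtk llfq roh
Hunk 3: at line 1 remove [vtk] add [cyqdd,rory] -> 5 lines: uxuso cyqdd rory llfq roh
Hunk 4: at line 3 remove [llfq] add [zuliu,dezz] -> 6 lines: uxuso cyqdd rory zuliu dezz roh
Final line count: 6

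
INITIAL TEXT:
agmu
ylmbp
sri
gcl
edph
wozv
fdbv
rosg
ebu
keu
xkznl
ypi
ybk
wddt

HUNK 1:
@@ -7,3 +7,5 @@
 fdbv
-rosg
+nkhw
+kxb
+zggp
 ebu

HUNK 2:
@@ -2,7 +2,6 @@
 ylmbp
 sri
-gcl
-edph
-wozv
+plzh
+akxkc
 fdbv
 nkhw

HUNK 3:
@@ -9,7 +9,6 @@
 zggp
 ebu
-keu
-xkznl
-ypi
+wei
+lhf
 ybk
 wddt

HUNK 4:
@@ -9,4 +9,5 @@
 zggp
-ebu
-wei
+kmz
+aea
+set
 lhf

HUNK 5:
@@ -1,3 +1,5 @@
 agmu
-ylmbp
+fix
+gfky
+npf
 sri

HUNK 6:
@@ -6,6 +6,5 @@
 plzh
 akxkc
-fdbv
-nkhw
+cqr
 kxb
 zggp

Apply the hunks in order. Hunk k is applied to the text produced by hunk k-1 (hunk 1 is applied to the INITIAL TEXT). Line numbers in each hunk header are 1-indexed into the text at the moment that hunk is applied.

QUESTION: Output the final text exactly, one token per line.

Hunk 1: at line 7 remove [rosg] add [nkhw,kxb,zggp] -> 16 lines: agmu ylmbp sri gcl edph wozv fdbv nkhw kxb zggp ebu keu xkznl ypi ybk wddt
Hunk 2: at line 2 remove [gcl,edph,wozv] add [plzh,akxkc] -> 15 lines: agmu ylmbp sri plzh akxkc fdbv nkhw kxb zggp ebu keu xkznl ypi ybk wddt
Hunk 3: at line 9 remove [keu,xkznl,ypi] add [wei,lhf] -> 14 lines: agmu ylmbp sri plzh akxkc fdbv nkhw kxb zggp ebu wei lhf ybk wddt
Hunk 4: at line 9 remove [ebu,wei] add [kmz,aea,set] -> 15 lines: agmu ylmbp sri plzh akxkc fdbv nkhw kxb zggp kmz aea set lhf ybk wddt
Hunk 5: at line 1 remove [ylmbp] add [fix,gfky,npf] -> 17 lines: agmu fix gfky npf sri plzh akxkc fdbv nkhw kxb zggp kmz aea set lhf ybk wddt
Hunk 6: at line 6 remove [fdbv,nkhw] add [cqr] -> 16 lines: agmu fix gfky npf sri plzh akxkc cqr kxb zggp kmz aea set lhf ybk wddt

Answer: agmu
fix
gfky
npf
sri
plzh
akxkc
cqr
kxb
zggp
kmz
aea
set
lhf
ybk
wddt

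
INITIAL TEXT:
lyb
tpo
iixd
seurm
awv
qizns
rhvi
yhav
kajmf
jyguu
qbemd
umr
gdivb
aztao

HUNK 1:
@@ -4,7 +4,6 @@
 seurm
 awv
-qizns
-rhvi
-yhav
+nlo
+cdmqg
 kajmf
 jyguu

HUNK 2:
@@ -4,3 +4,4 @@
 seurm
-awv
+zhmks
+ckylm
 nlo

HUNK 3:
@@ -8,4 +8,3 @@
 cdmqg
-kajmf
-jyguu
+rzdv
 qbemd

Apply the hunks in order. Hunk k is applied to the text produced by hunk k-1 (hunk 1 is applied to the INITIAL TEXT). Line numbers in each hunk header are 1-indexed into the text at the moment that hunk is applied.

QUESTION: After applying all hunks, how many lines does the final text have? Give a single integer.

Answer: 13

Derivation:
Hunk 1: at line 4 remove [qizns,rhvi,yhav] add [nlo,cdmqg] -> 13 lines: lyb tpo iixd seurm awv nlo cdmqg kajmf jyguu qbemd umr gdivb aztao
Hunk 2: at line 4 remove [awv] add [zhmks,ckylm] -> 14 lines: lyb tpo iixd seurm zhmks ckylm nlo cdmqg kajmf jyguu qbemd umr gdivb aztao
Hunk 3: at line 8 remove [kajmf,jyguu] add [rzdv] -> 13 lines: lyb tpo iixd seurm zhmks ckylm nlo cdmqg rzdv qbemd umr gdivb aztao
Final line count: 13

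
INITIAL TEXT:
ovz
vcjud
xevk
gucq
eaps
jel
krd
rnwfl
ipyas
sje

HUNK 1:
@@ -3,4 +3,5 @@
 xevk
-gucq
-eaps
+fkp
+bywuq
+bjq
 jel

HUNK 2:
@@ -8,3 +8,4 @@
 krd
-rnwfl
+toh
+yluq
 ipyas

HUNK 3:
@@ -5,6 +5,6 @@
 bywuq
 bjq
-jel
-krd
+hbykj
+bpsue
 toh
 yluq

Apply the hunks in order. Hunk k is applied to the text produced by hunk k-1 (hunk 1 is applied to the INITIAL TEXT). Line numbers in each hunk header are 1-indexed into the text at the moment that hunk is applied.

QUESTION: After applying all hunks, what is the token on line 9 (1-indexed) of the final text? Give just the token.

Hunk 1: at line 3 remove [gucq,eaps] add [fkp,bywuq,bjq] -> 11 lines: ovz vcjud xevk fkp bywuq bjq jel krd rnwfl ipyas sje
Hunk 2: at line 8 remove [rnwfl] add [toh,yluq] -> 12 lines: ovz vcjud xevk fkp bywuq bjq jel krd toh yluq ipyas sje
Hunk 3: at line 5 remove [jel,krd] add [hbykj,bpsue] -> 12 lines: ovz vcjud xevk fkp bywuq bjq hbykj bpsue toh yluq ipyas sje
Final line 9: toh

Answer: toh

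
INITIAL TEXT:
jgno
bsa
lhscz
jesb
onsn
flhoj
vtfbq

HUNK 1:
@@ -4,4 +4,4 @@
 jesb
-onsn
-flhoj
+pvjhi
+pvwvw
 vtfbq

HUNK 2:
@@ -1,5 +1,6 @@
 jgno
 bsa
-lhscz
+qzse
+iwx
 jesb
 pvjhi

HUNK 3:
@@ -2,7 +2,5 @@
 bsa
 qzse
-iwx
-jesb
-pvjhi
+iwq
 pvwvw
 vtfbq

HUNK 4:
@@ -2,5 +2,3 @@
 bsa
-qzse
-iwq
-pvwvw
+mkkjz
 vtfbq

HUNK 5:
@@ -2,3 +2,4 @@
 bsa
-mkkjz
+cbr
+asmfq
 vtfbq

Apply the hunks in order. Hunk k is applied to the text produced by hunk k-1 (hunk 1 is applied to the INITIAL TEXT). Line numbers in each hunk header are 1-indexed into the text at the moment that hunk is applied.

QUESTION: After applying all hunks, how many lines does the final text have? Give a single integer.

Answer: 5

Derivation:
Hunk 1: at line 4 remove [onsn,flhoj] add [pvjhi,pvwvw] -> 7 lines: jgno bsa lhscz jesb pvjhi pvwvw vtfbq
Hunk 2: at line 1 remove [lhscz] add [qzse,iwx] -> 8 lines: jgno bsa qzse iwx jesb pvjhi pvwvw vtfbq
Hunk 3: at line 2 remove [iwx,jesb,pvjhi] add [iwq] -> 6 lines: jgno bsa qzse iwq pvwvw vtfbq
Hunk 4: at line 2 remove [qzse,iwq,pvwvw] add [mkkjz] -> 4 lines: jgno bsa mkkjz vtfbq
Hunk 5: at line 2 remove [mkkjz] add [cbr,asmfq] -> 5 lines: jgno bsa cbr asmfq vtfbq
Final line count: 5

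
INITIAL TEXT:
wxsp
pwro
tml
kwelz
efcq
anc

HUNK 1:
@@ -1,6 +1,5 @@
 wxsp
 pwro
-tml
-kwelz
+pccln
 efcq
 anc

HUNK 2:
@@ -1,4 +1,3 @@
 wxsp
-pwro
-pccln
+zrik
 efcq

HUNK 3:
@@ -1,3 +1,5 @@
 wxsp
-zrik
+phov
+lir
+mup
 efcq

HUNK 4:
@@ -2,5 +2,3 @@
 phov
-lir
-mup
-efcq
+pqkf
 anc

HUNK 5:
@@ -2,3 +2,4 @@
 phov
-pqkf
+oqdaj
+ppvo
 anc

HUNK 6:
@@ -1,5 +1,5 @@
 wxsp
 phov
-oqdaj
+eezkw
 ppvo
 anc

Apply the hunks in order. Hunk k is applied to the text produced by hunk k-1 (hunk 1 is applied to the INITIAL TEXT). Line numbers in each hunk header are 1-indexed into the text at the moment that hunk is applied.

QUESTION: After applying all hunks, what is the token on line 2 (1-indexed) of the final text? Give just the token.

Hunk 1: at line 1 remove [tml,kwelz] add [pccln] -> 5 lines: wxsp pwro pccln efcq anc
Hunk 2: at line 1 remove [pwro,pccln] add [zrik] -> 4 lines: wxsp zrik efcq anc
Hunk 3: at line 1 remove [zrik] add [phov,lir,mup] -> 6 lines: wxsp phov lir mup efcq anc
Hunk 4: at line 2 remove [lir,mup,efcq] add [pqkf] -> 4 lines: wxsp phov pqkf anc
Hunk 5: at line 2 remove [pqkf] add [oqdaj,ppvo] -> 5 lines: wxsp phov oqdaj ppvo anc
Hunk 6: at line 1 remove [oqdaj] add [eezkw] -> 5 lines: wxsp phov eezkw ppvo anc
Final line 2: phov

Answer: phov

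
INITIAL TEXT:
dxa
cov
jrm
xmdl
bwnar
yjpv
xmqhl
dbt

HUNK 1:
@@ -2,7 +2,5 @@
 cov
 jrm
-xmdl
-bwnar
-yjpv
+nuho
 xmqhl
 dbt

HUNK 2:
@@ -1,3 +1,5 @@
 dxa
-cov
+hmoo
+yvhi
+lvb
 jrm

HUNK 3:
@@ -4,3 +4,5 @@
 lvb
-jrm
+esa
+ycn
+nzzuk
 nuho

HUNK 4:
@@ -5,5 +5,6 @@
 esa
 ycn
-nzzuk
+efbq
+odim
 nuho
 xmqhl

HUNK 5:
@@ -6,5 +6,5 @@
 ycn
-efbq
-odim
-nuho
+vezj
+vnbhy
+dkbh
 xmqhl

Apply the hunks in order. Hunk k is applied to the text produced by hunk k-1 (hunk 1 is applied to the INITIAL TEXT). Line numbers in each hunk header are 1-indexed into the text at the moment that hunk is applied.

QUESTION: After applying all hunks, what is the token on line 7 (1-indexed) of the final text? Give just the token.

Hunk 1: at line 2 remove [xmdl,bwnar,yjpv] add [nuho] -> 6 lines: dxa cov jrm nuho xmqhl dbt
Hunk 2: at line 1 remove [cov] add [hmoo,yvhi,lvb] -> 8 lines: dxa hmoo yvhi lvb jrm nuho xmqhl dbt
Hunk 3: at line 4 remove [jrm] add [esa,ycn,nzzuk] -> 10 lines: dxa hmoo yvhi lvb esa ycn nzzuk nuho xmqhl dbt
Hunk 4: at line 5 remove [nzzuk] add [efbq,odim] -> 11 lines: dxa hmoo yvhi lvb esa ycn efbq odim nuho xmqhl dbt
Hunk 5: at line 6 remove [efbq,odim,nuho] add [vezj,vnbhy,dkbh] -> 11 lines: dxa hmoo yvhi lvb esa ycn vezj vnbhy dkbh xmqhl dbt
Final line 7: vezj

Answer: vezj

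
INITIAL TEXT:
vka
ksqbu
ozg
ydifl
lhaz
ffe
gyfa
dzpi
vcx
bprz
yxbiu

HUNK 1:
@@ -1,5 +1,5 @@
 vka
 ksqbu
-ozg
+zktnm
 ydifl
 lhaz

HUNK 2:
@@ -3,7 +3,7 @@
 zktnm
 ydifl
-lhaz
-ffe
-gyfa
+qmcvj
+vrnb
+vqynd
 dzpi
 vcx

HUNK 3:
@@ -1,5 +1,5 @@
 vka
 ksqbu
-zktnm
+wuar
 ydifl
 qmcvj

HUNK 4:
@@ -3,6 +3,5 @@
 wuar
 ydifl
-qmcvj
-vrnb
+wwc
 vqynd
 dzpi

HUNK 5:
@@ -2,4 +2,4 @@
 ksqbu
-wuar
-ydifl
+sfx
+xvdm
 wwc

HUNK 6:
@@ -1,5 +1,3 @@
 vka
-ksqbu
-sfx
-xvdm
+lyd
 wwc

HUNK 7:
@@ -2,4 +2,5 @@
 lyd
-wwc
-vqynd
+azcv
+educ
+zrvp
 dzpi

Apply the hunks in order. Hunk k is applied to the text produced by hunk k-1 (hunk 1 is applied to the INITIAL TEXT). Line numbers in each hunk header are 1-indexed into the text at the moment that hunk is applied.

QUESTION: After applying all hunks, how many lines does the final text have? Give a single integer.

Hunk 1: at line 1 remove [ozg] add [zktnm] -> 11 lines: vka ksqbu zktnm ydifl lhaz ffe gyfa dzpi vcx bprz yxbiu
Hunk 2: at line 3 remove [lhaz,ffe,gyfa] add [qmcvj,vrnb,vqynd] -> 11 lines: vka ksqbu zktnm ydifl qmcvj vrnb vqynd dzpi vcx bprz yxbiu
Hunk 3: at line 1 remove [zktnm] add [wuar] -> 11 lines: vka ksqbu wuar ydifl qmcvj vrnb vqynd dzpi vcx bprz yxbiu
Hunk 4: at line 3 remove [qmcvj,vrnb] add [wwc] -> 10 lines: vka ksqbu wuar ydifl wwc vqynd dzpi vcx bprz yxbiu
Hunk 5: at line 2 remove [wuar,ydifl] add [sfx,xvdm] -> 10 lines: vka ksqbu sfx xvdm wwc vqynd dzpi vcx bprz yxbiu
Hunk 6: at line 1 remove [ksqbu,sfx,xvdm] add [lyd] -> 8 lines: vka lyd wwc vqynd dzpi vcx bprz yxbiu
Hunk 7: at line 2 remove [wwc,vqynd] add [azcv,educ,zrvp] -> 9 lines: vka lyd azcv educ zrvp dzpi vcx bprz yxbiu
Final line count: 9

Answer: 9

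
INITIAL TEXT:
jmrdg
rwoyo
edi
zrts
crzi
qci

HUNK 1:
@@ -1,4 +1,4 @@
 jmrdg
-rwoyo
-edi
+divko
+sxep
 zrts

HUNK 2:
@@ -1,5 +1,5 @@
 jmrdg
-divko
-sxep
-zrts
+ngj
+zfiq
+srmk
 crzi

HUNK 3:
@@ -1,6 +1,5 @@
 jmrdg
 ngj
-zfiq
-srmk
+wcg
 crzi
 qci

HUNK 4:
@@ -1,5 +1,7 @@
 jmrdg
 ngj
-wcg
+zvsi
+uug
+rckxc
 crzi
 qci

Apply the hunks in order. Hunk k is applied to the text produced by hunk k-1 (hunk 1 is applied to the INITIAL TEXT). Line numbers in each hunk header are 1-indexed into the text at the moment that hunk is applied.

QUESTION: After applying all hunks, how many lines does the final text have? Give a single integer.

Hunk 1: at line 1 remove [rwoyo,edi] add [divko,sxep] -> 6 lines: jmrdg divko sxep zrts crzi qci
Hunk 2: at line 1 remove [divko,sxep,zrts] add [ngj,zfiq,srmk] -> 6 lines: jmrdg ngj zfiq srmk crzi qci
Hunk 3: at line 1 remove [zfiq,srmk] add [wcg] -> 5 lines: jmrdg ngj wcg crzi qci
Hunk 4: at line 1 remove [wcg] add [zvsi,uug,rckxc] -> 7 lines: jmrdg ngj zvsi uug rckxc crzi qci
Final line count: 7

Answer: 7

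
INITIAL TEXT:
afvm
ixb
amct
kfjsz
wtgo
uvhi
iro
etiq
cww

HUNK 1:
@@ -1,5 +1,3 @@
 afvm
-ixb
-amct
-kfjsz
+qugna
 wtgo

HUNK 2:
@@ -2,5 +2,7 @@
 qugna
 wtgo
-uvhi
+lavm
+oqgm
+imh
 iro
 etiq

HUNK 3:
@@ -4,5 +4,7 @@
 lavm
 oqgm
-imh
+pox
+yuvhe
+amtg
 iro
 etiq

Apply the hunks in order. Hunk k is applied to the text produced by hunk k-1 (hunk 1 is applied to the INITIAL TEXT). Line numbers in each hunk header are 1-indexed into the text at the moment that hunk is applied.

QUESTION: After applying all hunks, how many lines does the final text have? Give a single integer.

Hunk 1: at line 1 remove [ixb,amct,kfjsz] add [qugna] -> 7 lines: afvm qugna wtgo uvhi iro etiq cww
Hunk 2: at line 2 remove [uvhi] add [lavm,oqgm,imh] -> 9 lines: afvm qugna wtgo lavm oqgm imh iro etiq cww
Hunk 3: at line 4 remove [imh] add [pox,yuvhe,amtg] -> 11 lines: afvm qugna wtgo lavm oqgm pox yuvhe amtg iro etiq cww
Final line count: 11

Answer: 11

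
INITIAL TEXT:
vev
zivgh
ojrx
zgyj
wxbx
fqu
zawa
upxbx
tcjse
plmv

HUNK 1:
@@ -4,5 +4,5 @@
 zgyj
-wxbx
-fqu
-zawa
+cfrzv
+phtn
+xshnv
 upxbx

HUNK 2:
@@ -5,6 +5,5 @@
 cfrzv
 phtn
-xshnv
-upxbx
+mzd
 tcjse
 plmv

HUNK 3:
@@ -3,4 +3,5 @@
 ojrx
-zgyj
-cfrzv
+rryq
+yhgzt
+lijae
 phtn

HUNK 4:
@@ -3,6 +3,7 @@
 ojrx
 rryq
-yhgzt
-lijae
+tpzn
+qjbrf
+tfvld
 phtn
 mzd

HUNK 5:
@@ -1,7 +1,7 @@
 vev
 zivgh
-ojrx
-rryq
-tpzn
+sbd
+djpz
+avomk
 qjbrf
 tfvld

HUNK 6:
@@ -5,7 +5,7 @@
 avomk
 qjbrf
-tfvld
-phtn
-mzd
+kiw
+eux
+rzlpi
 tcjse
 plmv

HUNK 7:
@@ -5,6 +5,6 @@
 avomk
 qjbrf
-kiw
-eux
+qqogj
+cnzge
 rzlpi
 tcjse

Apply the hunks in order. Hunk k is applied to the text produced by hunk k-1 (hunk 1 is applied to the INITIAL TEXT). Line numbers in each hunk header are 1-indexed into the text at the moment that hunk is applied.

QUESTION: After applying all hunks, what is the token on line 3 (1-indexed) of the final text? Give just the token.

Hunk 1: at line 4 remove [wxbx,fqu,zawa] add [cfrzv,phtn,xshnv] -> 10 lines: vev zivgh ojrx zgyj cfrzv phtn xshnv upxbx tcjse plmv
Hunk 2: at line 5 remove [xshnv,upxbx] add [mzd] -> 9 lines: vev zivgh ojrx zgyj cfrzv phtn mzd tcjse plmv
Hunk 3: at line 3 remove [zgyj,cfrzv] add [rryq,yhgzt,lijae] -> 10 lines: vev zivgh ojrx rryq yhgzt lijae phtn mzd tcjse plmv
Hunk 4: at line 3 remove [yhgzt,lijae] add [tpzn,qjbrf,tfvld] -> 11 lines: vev zivgh ojrx rryq tpzn qjbrf tfvld phtn mzd tcjse plmv
Hunk 5: at line 1 remove [ojrx,rryq,tpzn] add [sbd,djpz,avomk] -> 11 lines: vev zivgh sbd djpz avomk qjbrf tfvld phtn mzd tcjse plmv
Hunk 6: at line 5 remove [tfvld,phtn,mzd] add [kiw,eux,rzlpi] -> 11 lines: vev zivgh sbd djpz avomk qjbrf kiw eux rzlpi tcjse plmv
Hunk 7: at line 5 remove [kiw,eux] add [qqogj,cnzge] -> 11 lines: vev zivgh sbd djpz avomk qjbrf qqogj cnzge rzlpi tcjse plmv
Final line 3: sbd

Answer: sbd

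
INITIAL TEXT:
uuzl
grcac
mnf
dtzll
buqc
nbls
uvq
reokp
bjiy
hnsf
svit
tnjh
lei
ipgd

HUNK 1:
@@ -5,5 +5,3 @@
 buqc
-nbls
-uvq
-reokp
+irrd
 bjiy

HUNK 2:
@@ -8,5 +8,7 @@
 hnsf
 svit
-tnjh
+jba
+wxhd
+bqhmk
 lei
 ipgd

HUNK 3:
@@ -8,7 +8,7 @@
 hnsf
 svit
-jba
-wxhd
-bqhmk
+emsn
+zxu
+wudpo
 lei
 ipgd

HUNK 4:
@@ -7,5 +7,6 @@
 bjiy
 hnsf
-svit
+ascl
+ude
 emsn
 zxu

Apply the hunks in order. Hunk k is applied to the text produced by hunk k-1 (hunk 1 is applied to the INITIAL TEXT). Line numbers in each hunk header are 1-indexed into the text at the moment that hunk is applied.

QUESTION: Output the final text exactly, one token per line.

Hunk 1: at line 5 remove [nbls,uvq,reokp] add [irrd] -> 12 lines: uuzl grcac mnf dtzll buqc irrd bjiy hnsf svit tnjh lei ipgd
Hunk 2: at line 8 remove [tnjh] add [jba,wxhd,bqhmk] -> 14 lines: uuzl grcac mnf dtzll buqc irrd bjiy hnsf svit jba wxhd bqhmk lei ipgd
Hunk 3: at line 8 remove [jba,wxhd,bqhmk] add [emsn,zxu,wudpo] -> 14 lines: uuzl grcac mnf dtzll buqc irrd bjiy hnsf svit emsn zxu wudpo lei ipgd
Hunk 4: at line 7 remove [svit] add [ascl,ude] -> 15 lines: uuzl grcac mnf dtzll buqc irrd bjiy hnsf ascl ude emsn zxu wudpo lei ipgd

Answer: uuzl
grcac
mnf
dtzll
buqc
irrd
bjiy
hnsf
ascl
ude
emsn
zxu
wudpo
lei
ipgd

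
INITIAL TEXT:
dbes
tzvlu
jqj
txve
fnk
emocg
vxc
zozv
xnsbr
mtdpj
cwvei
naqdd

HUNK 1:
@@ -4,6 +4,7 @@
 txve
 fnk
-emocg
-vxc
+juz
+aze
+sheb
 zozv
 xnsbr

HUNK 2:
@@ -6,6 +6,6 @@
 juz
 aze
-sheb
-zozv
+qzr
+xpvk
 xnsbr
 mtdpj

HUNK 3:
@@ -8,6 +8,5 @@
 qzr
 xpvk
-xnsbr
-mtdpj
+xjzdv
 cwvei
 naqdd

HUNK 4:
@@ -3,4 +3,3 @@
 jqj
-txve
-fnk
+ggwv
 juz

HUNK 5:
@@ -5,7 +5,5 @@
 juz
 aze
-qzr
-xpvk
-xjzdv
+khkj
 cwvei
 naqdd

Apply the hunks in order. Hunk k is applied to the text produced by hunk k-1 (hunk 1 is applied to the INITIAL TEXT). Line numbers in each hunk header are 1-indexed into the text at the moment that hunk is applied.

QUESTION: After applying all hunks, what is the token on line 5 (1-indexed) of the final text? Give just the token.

Answer: juz

Derivation:
Hunk 1: at line 4 remove [emocg,vxc] add [juz,aze,sheb] -> 13 lines: dbes tzvlu jqj txve fnk juz aze sheb zozv xnsbr mtdpj cwvei naqdd
Hunk 2: at line 6 remove [sheb,zozv] add [qzr,xpvk] -> 13 lines: dbes tzvlu jqj txve fnk juz aze qzr xpvk xnsbr mtdpj cwvei naqdd
Hunk 3: at line 8 remove [xnsbr,mtdpj] add [xjzdv] -> 12 lines: dbes tzvlu jqj txve fnk juz aze qzr xpvk xjzdv cwvei naqdd
Hunk 4: at line 3 remove [txve,fnk] add [ggwv] -> 11 lines: dbes tzvlu jqj ggwv juz aze qzr xpvk xjzdv cwvei naqdd
Hunk 5: at line 5 remove [qzr,xpvk,xjzdv] add [khkj] -> 9 lines: dbes tzvlu jqj ggwv juz aze khkj cwvei naqdd
Final line 5: juz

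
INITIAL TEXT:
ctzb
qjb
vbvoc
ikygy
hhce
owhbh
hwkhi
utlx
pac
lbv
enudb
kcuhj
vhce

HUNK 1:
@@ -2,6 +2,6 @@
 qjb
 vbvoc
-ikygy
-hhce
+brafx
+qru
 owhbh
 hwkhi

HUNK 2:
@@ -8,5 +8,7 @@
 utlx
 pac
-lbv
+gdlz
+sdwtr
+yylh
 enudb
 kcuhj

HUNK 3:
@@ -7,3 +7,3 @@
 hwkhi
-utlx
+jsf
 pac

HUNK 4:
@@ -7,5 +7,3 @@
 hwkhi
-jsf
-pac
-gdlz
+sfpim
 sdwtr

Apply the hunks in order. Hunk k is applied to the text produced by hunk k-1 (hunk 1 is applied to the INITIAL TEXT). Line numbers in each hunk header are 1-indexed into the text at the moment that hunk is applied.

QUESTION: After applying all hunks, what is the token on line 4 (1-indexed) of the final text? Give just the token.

Hunk 1: at line 2 remove [ikygy,hhce] add [brafx,qru] -> 13 lines: ctzb qjb vbvoc brafx qru owhbh hwkhi utlx pac lbv enudb kcuhj vhce
Hunk 2: at line 8 remove [lbv] add [gdlz,sdwtr,yylh] -> 15 lines: ctzb qjb vbvoc brafx qru owhbh hwkhi utlx pac gdlz sdwtr yylh enudb kcuhj vhce
Hunk 3: at line 7 remove [utlx] add [jsf] -> 15 lines: ctzb qjb vbvoc brafx qru owhbh hwkhi jsf pac gdlz sdwtr yylh enudb kcuhj vhce
Hunk 4: at line 7 remove [jsf,pac,gdlz] add [sfpim] -> 13 lines: ctzb qjb vbvoc brafx qru owhbh hwkhi sfpim sdwtr yylh enudb kcuhj vhce
Final line 4: brafx

Answer: brafx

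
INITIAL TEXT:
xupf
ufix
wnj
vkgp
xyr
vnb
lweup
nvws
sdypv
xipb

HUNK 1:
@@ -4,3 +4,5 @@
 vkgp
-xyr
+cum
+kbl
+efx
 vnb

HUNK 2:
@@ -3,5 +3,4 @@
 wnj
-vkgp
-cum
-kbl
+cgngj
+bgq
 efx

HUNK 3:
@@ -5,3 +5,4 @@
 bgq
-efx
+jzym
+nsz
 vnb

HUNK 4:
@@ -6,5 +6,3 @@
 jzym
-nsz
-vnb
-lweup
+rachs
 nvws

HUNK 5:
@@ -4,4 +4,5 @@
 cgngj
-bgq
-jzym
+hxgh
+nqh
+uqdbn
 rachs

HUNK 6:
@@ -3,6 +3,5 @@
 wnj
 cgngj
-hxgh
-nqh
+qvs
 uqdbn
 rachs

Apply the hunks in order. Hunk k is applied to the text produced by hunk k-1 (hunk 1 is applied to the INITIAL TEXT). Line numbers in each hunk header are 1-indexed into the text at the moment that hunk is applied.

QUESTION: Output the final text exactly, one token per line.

Hunk 1: at line 4 remove [xyr] add [cum,kbl,efx] -> 12 lines: xupf ufix wnj vkgp cum kbl efx vnb lweup nvws sdypv xipb
Hunk 2: at line 3 remove [vkgp,cum,kbl] add [cgngj,bgq] -> 11 lines: xupf ufix wnj cgngj bgq efx vnb lweup nvws sdypv xipb
Hunk 3: at line 5 remove [efx] add [jzym,nsz] -> 12 lines: xupf ufix wnj cgngj bgq jzym nsz vnb lweup nvws sdypv xipb
Hunk 4: at line 6 remove [nsz,vnb,lweup] add [rachs] -> 10 lines: xupf ufix wnj cgngj bgq jzym rachs nvws sdypv xipb
Hunk 5: at line 4 remove [bgq,jzym] add [hxgh,nqh,uqdbn] -> 11 lines: xupf ufix wnj cgngj hxgh nqh uqdbn rachs nvws sdypv xipb
Hunk 6: at line 3 remove [hxgh,nqh] add [qvs] -> 10 lines: xupf ufix wnj cgngj qvs uqdbn rachs nvws sdypv xipb

Answer: xupf
ufix
wnj
cgngj
qvs
uqdbn
rachs
nvws
sdypv
xipb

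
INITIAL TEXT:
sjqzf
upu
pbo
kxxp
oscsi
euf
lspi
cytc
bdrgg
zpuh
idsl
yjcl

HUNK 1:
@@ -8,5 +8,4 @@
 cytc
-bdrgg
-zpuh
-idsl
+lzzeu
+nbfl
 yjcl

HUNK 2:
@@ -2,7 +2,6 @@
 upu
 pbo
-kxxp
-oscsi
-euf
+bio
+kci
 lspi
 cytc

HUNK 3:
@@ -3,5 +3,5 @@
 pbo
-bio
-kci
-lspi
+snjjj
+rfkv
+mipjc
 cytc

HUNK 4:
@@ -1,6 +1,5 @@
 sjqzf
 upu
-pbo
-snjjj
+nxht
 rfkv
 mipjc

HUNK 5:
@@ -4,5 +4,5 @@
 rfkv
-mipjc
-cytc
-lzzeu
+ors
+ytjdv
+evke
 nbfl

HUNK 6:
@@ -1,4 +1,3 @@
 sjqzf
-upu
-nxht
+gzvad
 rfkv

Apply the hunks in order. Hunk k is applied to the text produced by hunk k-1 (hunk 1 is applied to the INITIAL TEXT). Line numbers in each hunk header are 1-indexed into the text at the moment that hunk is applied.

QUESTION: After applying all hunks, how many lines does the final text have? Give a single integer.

Answer: 8

Derivation:
Hunk 1: at line 8 remove [bdrgg,zpuh,idsl] add [lzzeu,nbfl] -> 11 lines: sjqzf upu pbo kxxp oscsi euf lspi cytc lzzeu nbfl yjcl
Hunk 2: at line 2 remove [kxxp,oscsi,euf] add [bio,kci] -> 10 lines: sjqzf upu pbo bio kci lspi cytc lzzeu nbfl yjcl
Hunk 3: at line 3 remove [bio,kci,lspi] add [snjjj,rfkv,mipjc] -> 10 lines: sjqzf upu pbo snjjj rfkv mipjc cytc lzzeu nbfl yjcl
Hunk 4: at line 1 remove [pbo,snjjj] add [nxht] -> 9 lines: sjqzf upu nxht rfkv mipjc cytc lzzeu nbfl yjcl
Hunk 5: at line 4 remove [mipjc,cytc,lzzeu] add [ors,ytjdv,evke] -> 9 lines: sjqzf upu nxht rfkv ors ytjdv evke nbfl yjcl
Hunk 6: at line 1 remove [upu,nxht] add [gzvad] -> 8 lines: sjqzf gzvad rfkv ors ytjdv evke nbfl yjcl
Final line count: 8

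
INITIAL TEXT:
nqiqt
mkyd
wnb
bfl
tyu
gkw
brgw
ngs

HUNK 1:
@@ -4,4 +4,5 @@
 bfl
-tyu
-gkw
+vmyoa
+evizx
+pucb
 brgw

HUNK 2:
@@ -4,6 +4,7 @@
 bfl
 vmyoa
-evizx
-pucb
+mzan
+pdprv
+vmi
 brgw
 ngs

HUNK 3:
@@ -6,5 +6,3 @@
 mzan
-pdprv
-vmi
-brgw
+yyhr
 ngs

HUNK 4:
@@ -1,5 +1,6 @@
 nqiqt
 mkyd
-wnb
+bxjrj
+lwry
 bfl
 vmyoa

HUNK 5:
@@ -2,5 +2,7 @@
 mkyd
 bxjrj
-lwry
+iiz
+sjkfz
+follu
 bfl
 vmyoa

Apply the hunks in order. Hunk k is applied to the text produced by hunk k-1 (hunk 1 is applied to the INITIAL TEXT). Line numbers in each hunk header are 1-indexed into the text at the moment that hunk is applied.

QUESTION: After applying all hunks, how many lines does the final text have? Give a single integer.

Hunk 1: at line 4 remove [tyu,gkw] add [vmyoa,evizx,pucb] -> 9 lines: nqiqt mkyd wnb bfl vmyoa evizx pucb brgw ngs
Hunk 2: at line 4 remove [evizx,pucb] add [mzan,pdprv,vmi] -> 10 lines: nqiqt mkyd wnb bfl vmyoa mzan pdprv vmi brgw ngs
Hunk 3: at line 6 remove [pdprv,vmi,brgw] add [yyhr] -> 8 lines: nqiqt mkyd wnb bfl vmyoa mzan yyhr ngs
Hunk 4: at line 1 remove [wnb] add [bxjrj,lwry] -> 9 lines: nqiqt mkyd bxjrj lwry bfl vmyoa mzan yyhr ngs
Hunk 5: at line 2 remove [lwry] add [iiz,sjkfz,follu] -> 11 lines: nqiqt mkyd bxjrj iiz sjkfz follu bfl vmyoa mzan yyhr ngs
Final line count: 11

Answer: 11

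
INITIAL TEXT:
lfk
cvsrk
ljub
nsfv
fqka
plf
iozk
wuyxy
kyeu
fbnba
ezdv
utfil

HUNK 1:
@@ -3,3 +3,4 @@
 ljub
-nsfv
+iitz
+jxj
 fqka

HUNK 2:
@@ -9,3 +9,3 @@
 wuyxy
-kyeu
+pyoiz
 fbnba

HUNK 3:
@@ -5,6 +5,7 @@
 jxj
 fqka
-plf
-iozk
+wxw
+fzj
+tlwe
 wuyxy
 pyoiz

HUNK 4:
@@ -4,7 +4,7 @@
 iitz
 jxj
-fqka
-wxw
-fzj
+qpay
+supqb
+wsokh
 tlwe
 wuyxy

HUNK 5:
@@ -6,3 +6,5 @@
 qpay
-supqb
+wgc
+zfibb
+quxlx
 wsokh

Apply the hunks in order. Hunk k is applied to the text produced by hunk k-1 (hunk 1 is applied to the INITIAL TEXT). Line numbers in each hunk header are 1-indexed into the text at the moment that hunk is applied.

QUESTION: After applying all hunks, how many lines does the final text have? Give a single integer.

Answer: 16

Derivation:
Hunk 1: at line 3 remove [nsfv] add [iitz,jxj] -> 13 lines: lfk cvsrk ljub iitz jxj fqka plf iozk wuyxy kyeu fbnba ezdv utfil
Hunk 2: at line 9 remove [kyeu] add [pyoiz] -> 13 lines: lfk cvsrk ljub iitz jxj fqka plf iozk wuyxy pyoiz fbnba ezdv utfil
Hunk 3: at line 5 remove [plf,iozk] add [wxw,fzj,tlwe] -> 14 lines: lfk cvsrk ljub iitz jxj fqka wxw fzj tlwe wuyxy pyoiz fbnba ezdv utfil
Hunk 4: at line 4 remove [fqka,wxw,fzj] add [qpay,supqb,wsokh] -> 14 lines: lfk cvsrk ljub iitz jxj qpay supqb wsokh tlwe wuyxy pyoiz fbnba ezdv utfil
Hunk 5: at line 6 remove [supqb] add [wgc,zfibb,quxlx] -> 16 lines: lfk cvsrk ljub iitz jxj qpay wgc zfibb quxlx wsokh tlwe wuyxy pyoiz fbnba ezdv utfil
Final line count: 16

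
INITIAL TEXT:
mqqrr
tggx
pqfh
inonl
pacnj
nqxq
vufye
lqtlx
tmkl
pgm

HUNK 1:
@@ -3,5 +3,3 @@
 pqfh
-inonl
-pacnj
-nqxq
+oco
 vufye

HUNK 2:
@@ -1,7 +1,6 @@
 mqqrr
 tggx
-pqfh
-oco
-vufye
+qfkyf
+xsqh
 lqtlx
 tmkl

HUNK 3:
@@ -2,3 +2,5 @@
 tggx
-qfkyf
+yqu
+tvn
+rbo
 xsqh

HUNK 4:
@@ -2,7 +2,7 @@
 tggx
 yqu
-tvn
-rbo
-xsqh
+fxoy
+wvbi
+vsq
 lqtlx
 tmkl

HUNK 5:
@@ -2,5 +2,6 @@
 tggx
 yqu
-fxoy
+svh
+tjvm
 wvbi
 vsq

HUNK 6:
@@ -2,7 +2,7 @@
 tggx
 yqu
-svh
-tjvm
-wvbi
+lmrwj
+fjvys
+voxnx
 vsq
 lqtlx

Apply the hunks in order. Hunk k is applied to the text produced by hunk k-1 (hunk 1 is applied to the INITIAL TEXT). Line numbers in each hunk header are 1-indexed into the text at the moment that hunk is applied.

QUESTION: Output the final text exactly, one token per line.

Hunk 1: at line 3 remove [inonl,pacnj,nqxq] add [oco] -> 8 lines: mqqrr tggx pqfh oco vufye lqtlx tmkl pgm
Hunk 2: at line 1 remove [pqfh,oco,vufye] add [qfkyf,xsqh] -> 7 lines: mqqrr tggx qfkyf xsqh lqtlx tmkl pgm
Hunk 3: at line 2 remove [qfkyf] add [yqu,tvn,rbo] -> 9 lines: mqqrr tggx yqu tvn rbo xsqh lqtlx tmkl pgm
Hunk 4: at line 2 remove [tvn,rbo,xsqh] add [fxoy,wvbi,vsq] -> 9 lines: mqqrr tggx yqu fxoy wvbi vsq lqtlx tmkl pgm
Hunk 5: at line 2 remove [fxoy] add [svh,tjvm] -> 10 lines: mqqrr tggx yqu svh tjvm wvbi vsq lqtlx tmkl pgm
Hunk 6: at line 2 remove [svh,tjvm,wvbi] add [lmrwj,fjvys,voxnx] -> 10 lines: mqqrr tggx yqu lmrwj fjvys voxnx vsq lqtlx tmkl pgm

Answer: mqqrr
tggx
yqu
lmrwj
fjvys
voxnx
vsq
lqtlx
tmkl
pgm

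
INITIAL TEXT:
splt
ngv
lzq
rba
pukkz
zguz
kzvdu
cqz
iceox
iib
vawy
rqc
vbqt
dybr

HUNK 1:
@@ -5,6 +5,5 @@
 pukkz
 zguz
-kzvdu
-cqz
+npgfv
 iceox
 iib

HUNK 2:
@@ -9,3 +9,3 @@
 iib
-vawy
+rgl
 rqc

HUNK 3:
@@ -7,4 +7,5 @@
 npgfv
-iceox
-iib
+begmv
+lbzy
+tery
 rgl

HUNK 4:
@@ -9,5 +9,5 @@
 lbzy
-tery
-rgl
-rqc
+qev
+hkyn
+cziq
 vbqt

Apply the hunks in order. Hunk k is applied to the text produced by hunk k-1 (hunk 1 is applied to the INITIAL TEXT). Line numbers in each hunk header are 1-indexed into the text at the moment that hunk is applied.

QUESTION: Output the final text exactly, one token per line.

Hunk 1: at line 5 remove [kzvdu,cqz] add [npgfv] -> 13 lines: splt ngv lzq rba pukkz zguz npgfv iceox iib vawy rqc vbqt dybr
Hunk 2: at line 9 remove [vawy] add [rgl] -> 13 lines: splt ngv lzq rba pukkz zguz npgfv iceox iib rgl rqc vbqt dybr
Hunk 3: at line 7 remove [iceox,iib] add [begmv,lbzy,tery] -> 14 lines: splt ngv lzq rba pukkz zguz npgfv begmv lbzy tery rgl rqc vbqt dybr
Hunk 4: at line 9 remove [tery,rgl,rqc] add [qev,hkyn,cziq] -> 14 lines: splt ngv lzq rba pukkz zguz npgfv begmv lbzy qev hkyn cziq vbqt dybr

Answer: splt
ngv
lzq
rba
pukkz
zguz
npgfv
begmv
lbzy
qev
hkyn
cziq
vbqt
dybr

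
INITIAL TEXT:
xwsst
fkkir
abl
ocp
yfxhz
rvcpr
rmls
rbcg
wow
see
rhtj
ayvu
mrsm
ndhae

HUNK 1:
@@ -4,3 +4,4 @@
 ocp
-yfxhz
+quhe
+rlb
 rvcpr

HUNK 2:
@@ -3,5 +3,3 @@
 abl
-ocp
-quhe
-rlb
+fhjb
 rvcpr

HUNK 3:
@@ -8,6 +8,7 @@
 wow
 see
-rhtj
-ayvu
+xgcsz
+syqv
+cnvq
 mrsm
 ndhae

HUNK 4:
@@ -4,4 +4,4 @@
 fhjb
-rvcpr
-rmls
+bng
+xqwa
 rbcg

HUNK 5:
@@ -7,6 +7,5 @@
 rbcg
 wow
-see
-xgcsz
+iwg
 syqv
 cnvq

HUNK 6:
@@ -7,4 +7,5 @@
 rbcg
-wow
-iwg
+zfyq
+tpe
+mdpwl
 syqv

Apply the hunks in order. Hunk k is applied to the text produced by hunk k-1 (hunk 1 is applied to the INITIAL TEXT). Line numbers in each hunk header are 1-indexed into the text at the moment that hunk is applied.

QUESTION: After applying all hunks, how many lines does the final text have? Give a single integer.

Answer: 14

Derivation:
Hunk 1: at line 4 remove [yfxhz] add [quhe,rlb] -> 15 lines: xwsst fkkir abl ocp quhe rlb rvcpr rmls rbcg wow see rhtj ayvu mrsm ndhae
Hunk 2: at line 3 remove [ocp,quhe,rlb] add [fhjb] -> 13 lines: xwsst fkkir abl fhjb rvcpr rmls rbcg wow see rhtj ayvu mrsm ndhae
Hunk 3: at line 8 remove [rhtj,ayvu] add [xgcsz,syqv,cnvq] -> 14 lines: xwsst fkkir abl fhjb rvcpr rmls rbcg wow see xgcsz syqv cnvq mrsm ndhae
Hunk 4: at line 4 remove [rvcpr,rmls] add [bng,xqwa] -> 14 lines: xwsst fkkir abl fhjb bng xqwa rbcg wow see xgcsz syqv cnvq mrsm ndhae
Hunk 5: at line 7 remove [see,xgcsz] add [iwg] -> 13 lines: xwsst fkkir abl fhjb bng xqwa rbcg wow iwg syqv cnvq mrsm ndhae
Hunk 6: at line 7 remove [wow,iwg] add [zfyq,tpe,mdpwl] -> 14 lines: xwsst fkkir abl fhjb bng xqwa rbcg zfyq tpe mdpwl syqv cnvq mrsm ndhae
Final line count: 14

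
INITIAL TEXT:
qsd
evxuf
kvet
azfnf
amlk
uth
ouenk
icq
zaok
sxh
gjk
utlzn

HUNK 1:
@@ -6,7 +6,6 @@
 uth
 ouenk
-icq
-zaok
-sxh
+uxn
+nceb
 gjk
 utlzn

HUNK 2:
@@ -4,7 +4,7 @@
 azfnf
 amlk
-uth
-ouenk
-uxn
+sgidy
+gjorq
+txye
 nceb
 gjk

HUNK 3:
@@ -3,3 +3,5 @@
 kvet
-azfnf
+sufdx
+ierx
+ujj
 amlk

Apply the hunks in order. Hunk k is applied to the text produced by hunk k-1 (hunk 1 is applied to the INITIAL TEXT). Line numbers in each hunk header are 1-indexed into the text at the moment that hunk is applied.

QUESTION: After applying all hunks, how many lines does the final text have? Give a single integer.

Hunk 1: at line 6 remove [icq,zaok,sxh] add [uxn,nceb] -> 11 lines: qsd evxuf kvet azfnf amlk uth ouenk uxn nceb gjk utlzn
Hunk 2: at line 4 remove [uth,ouenk,uxn] add [sgidy,gjorq,txye] -> 11 lines: qsd evxuf kvet azfnf amlk sgidy gjorq txye nceb gjk utlzn
Hunk 3: at line 3 remove [azfnf] add [sufdx,ierx,ujj] -> 13 lines: qsd evxuf kvet sufdx ierx ujj amlk sgidy gjorq txye nceb gjk utlzn
Final line count: 13

Answer: 13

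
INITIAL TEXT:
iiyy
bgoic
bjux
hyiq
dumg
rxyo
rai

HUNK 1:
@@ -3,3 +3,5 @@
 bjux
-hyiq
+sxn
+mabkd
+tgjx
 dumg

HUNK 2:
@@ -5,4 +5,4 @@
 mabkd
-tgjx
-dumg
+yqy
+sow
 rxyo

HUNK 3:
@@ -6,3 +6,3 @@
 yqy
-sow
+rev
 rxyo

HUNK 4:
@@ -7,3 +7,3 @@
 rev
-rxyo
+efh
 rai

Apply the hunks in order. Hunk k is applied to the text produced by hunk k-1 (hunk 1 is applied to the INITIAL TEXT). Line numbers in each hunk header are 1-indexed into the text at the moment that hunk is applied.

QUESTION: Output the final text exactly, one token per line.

Answer: iiyy
bgoic
bjux
sxn
mabkd
yqy
rev
efh
rai

Derivation:
Hunk 1: at line 3 remove [hyiq] add [sxn,mabkd,tgjx] -> 9 lines: iiyy bgoic bjux sxn mabkd tgjx dumg rxyo rai
Hunk 2: at line 5 remove [tgjx,dumg] add [yqy,sow] -> 9 lines: iiyy bgoic bjux sxn mabkd yqy sow rxyo rai
Hunk 3: at line 6 remove [sow] add [rev] -> 9 lines: iiyy bgoic bjux sxn mabkd yqy rev rxyo rai
Hunk 4: at line 7 remove [rxyo] add [efh] -> 9 lines: iiyy bgoic bjux sxn mabkd yqy rev efh rai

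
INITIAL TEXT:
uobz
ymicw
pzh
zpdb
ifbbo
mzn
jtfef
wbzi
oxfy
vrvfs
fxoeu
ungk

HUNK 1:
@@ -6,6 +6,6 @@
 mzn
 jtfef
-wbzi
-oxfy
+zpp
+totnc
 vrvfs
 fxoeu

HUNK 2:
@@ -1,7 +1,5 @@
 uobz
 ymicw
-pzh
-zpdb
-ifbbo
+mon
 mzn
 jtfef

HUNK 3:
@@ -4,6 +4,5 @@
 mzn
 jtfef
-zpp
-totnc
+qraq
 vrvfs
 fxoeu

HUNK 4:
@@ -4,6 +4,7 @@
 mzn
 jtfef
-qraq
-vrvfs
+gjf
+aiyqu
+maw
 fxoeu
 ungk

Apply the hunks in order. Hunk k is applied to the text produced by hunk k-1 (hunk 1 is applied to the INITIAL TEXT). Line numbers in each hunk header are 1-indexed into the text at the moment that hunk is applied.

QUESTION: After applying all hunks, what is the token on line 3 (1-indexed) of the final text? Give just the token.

Answer: mon

Derivation:
Hunk 1: at line 6 remove [wbzi,oxfy] add [zpp,totnc] -> 12 lines: uobz ymicw pzh zpdb ifbbo mzn jtfef zpp totnc vrvfs fxoeu ungk
Hunk 2: at line 1 remove [pzh,zpdb,ifbbo] add [mon] -> 10 lines: uobz ymicw mon mzn jtfef zpp totnc vrvfs fxoeu ungk
Hunk 3: at line 4 remove [zpp,totnc] add [qraq] -> 9 lines: uobz ymicw mon mzn jtfef qraq vrvfs fxoeu ungk
Hunk 4: at line 4 remove [qraq,vrvfs] add [gjf,aiyqu,maw] -> 10 lines: uobz ymicw mon mzn jtfef gjf aiyqu maw fxoeu ungk
Final line 3: mon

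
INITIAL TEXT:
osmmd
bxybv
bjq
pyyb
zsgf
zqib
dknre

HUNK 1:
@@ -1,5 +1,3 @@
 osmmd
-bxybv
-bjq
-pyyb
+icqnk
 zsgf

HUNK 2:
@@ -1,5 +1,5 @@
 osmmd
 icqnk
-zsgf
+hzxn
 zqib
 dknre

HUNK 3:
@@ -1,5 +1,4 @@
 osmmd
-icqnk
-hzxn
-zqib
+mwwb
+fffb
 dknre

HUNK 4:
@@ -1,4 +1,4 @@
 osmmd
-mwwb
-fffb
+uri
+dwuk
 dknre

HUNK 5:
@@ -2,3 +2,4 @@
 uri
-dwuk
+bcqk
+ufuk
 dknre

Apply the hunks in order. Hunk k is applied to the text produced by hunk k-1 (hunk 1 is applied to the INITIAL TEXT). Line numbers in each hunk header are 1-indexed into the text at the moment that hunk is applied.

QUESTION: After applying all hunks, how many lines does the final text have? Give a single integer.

Hunk 1: at line 1 remove [bxybv,bjq,pyyb] add [icqnk] -> 5 lines: osmmd icqnk zsgf zqib dknre
Hunk 2: at line 1 remove [zsgf] add [hzxn] -> 5 lines: osmmd icqnk hzxn zqib dknre
Hunk 3: at line 1 remove [icqnk,hzxn,zqib] add [mwwb,fffb] -> 4 lines: osmmd mwwb fffb dknre
Hunk 4: at line 1 remove [mwwb,fffb] add [uri,dwuk] -> 4 lines: osmmd uri dwuk dknre
Hunk 5: at line 2 remove [dwuk] add [bcqk,ufuk] -> 5 lines: osmmd uri bcqk ufuk dknre
Final line count: 5

Answer: 5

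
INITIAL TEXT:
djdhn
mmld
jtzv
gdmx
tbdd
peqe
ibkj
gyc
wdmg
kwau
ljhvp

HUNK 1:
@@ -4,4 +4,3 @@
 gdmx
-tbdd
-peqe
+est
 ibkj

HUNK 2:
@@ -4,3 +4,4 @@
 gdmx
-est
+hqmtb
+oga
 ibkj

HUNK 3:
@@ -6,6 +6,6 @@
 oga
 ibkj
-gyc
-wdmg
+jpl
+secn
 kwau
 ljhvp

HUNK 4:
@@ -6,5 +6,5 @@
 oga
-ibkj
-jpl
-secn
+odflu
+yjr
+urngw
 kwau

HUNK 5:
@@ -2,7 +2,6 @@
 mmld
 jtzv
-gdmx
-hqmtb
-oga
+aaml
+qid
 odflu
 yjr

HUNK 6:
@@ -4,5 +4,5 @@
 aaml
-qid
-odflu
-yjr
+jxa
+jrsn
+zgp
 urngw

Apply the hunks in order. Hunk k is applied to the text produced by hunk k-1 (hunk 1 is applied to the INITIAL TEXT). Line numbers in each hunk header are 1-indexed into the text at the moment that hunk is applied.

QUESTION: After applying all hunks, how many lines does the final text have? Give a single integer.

Hunk 1: at line 4 remove [tbdd,peqe] add [est] -> 10 lines: djdhn mmld jtzv gdmx est ibkj gyc wdmg kwau ljhvp
Hunk 2: at line 4 remove [est] add [hqmtb,oga] -> 11 lines: djdhn mmld jtzv gdmx hqmtb oga ibkj gyc wdmg kwau ljhvp
Hunk 3: at line 6 remove [gyc,wdmg] add [jpl,secn] -> 11 lines: djdhn mmld jtzv gdmx hqmtb oga ibkj jpl secn kwau ljhvp
Hunk 4: at line 6 remove [ibkj,jpl,secn] add [odflu,yjr,urngw] -> 11 lines: djdhn mmld jtzv gdmx hqmtb oga odflu yjr urngw kwau ljhvp
Hunk 5: at line 2 remove [gdmx,hqmtb,oga] add [aaml,qid] -> 10 lines: djdhn mmld jtzv aaml qid odflu yjr urngw kwau ljhvp
Hunk 6: at line 4 remove [qid,odflu,yjr] add [jxa,jrsn,zgp] -> 10 lines: djdhn mmld jtzv aaml jxa jrsn zgp urngw kwau ljhvp
Final line count: 10

Answer: 10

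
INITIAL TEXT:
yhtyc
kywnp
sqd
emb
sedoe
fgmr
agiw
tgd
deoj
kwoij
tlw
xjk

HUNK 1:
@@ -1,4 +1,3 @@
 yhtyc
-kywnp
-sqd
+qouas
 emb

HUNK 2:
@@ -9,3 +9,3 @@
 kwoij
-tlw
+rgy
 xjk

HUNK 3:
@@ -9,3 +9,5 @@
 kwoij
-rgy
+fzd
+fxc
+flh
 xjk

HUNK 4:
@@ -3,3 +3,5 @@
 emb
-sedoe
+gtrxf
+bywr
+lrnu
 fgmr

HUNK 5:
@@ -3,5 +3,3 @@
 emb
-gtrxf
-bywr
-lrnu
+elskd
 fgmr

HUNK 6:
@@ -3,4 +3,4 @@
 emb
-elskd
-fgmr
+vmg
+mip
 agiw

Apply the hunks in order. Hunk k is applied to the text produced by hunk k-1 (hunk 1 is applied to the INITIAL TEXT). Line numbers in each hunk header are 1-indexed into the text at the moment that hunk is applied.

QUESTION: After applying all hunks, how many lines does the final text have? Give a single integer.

Hunk 1: at line 1 remove [kywnp,sqd] add [qouas] -> 11 lines: yhtyc qouas emb sedoe fgmr agiw tgd deoj kwoij tlw xjk
Hunk 2: at line 9 remove [tlw] add [rgy] -> 11 lines: yhtyc qouas emb sedoe fgmr agiw tgd deoj kwoij rgy xjk
Hunk 3: at line 9 remove [rgy] add [fzd,fxc,flh] -> 13 lines: yhtyc qouas emb sedoe fgmr agiw tgd deoj kwoij fzd fxc flh xjk
Hunk 4: at line 3 remove [sedoe] add [gtrxf,bywr,lrnu] -> 15 lines: yhtyc qouas emb gtrxf bywr lrnu fgmr agiw tgd deoj kwoij fzd fxc flh xjk
Hunk 5: at line 3 remove [gtrxf,bywr,lrnu] add [elskd] -> 13 lines: yhtyc qouas emb elskd fgmr agiw tgd deoj kwoij fzd fxc flh xjk
Hunk 6: at line 3 remove [elskd,fgmr] add [vmg,mip] -> 13 lines: yhtyc qouas emb vmg mip agiw tgd deoj kwoij fzd fxc flh xjk
Final line count: 13

Answer: 13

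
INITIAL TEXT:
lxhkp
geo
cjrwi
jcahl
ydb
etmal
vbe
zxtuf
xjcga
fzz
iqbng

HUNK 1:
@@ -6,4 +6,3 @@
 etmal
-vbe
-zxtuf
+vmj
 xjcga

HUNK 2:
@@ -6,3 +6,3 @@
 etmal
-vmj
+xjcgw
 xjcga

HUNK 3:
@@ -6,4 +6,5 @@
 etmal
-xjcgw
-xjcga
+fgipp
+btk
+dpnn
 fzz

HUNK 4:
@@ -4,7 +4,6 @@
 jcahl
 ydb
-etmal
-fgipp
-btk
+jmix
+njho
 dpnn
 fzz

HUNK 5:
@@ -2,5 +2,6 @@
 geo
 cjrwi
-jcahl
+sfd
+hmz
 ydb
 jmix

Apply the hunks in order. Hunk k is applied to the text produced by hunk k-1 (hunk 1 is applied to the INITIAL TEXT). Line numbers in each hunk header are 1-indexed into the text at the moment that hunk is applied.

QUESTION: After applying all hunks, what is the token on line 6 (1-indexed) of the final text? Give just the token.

Answer: ydb

Derivation:
Hunk 1: at line 6 remove [vbe,zxtuf] add [vmj] -> 10 lines: lxhkp geo cjrwi jcahl ydb etmal vmj xjcga fzz iqbng
Hunk 2: at line 6 remove [vmj] add [xjcgw] -> 10 lines: lxhkp geo cjrwi jcahl ydb etmal xjcgw xjcga fzz iqbng
Hunk 3: at line 6 remove [xjcgw,xjcga] add [fgipp,btk,dpnn] -> 11 lines: lxhkp geo cjrwi jcahl ydb etmal fgipp btk dpnn fzz iqbng
Hunk 4: at line 4 remove [etmal,fgipp,btk] add [jmix,njho] -> 10 lines: lxhkp geo cjrwi jcahl ydb jmix njho dpnn fzz iqbng
Hunk 5: at line 2 remove [jcahl] add [sfd,hmz] -> 11 lines: lxhkp geo cjrwi sfd hmz ydb jmix njho dpnn fzz iqbng
Final line 6: ydb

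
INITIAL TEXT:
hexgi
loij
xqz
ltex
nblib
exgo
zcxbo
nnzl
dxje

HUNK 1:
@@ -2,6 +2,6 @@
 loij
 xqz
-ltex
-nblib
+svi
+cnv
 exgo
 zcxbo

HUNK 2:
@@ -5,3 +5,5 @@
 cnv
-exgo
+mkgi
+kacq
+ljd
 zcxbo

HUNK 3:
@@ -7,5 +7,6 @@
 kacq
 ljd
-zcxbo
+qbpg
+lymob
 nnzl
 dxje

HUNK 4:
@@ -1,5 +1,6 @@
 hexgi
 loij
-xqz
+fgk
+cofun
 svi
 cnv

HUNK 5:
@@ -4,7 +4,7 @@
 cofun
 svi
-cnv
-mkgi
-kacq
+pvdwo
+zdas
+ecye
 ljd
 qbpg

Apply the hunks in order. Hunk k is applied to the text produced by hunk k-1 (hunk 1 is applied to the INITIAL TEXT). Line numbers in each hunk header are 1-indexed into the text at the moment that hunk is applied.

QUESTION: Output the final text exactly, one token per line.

Answer: hexgi
loij
fgk
cofun
svi
pvdwo
zdas
ecye
ljd
qbpg
lymob
nnzl
dxje

Derivation:
Hunk 1: at line 2 remove [ltex,nblib] add [svi,cnv] -> 9 lines: hexgi loij xqz svi cnv exgo zcxbo nnzl dxje
Hunk 2: at line 5 remove [exgo] add [mkgi,kacq,ljd] -> 11 lines: hexgi loij xqz svi cnv mkgi kacq ljd zcxbo nnzl dxje
Hunk 3: at line 7 remove [zcxbo] add [qbpg,lymob] -> 12 lines: hexgi loij xqz svi cnv mkgi kacq ljd qbpg lymob nnzl dxje
Hunk 4: at line 1 remove [xqz] add [fgk,cofun] -> 13 lines: hexgi loij fgk cofun svi cnv mkgi kacq ljd qbpg lymob nnzl dxje
Hunk 5: at line 4 remove [cnv,mkgi,kacq] add [pvdwo,zdas,ecye] -> 13 lines: hexgi loij fgk cofun svi pvdwo zdas ecye ljd qbpg lymob nnzl dxje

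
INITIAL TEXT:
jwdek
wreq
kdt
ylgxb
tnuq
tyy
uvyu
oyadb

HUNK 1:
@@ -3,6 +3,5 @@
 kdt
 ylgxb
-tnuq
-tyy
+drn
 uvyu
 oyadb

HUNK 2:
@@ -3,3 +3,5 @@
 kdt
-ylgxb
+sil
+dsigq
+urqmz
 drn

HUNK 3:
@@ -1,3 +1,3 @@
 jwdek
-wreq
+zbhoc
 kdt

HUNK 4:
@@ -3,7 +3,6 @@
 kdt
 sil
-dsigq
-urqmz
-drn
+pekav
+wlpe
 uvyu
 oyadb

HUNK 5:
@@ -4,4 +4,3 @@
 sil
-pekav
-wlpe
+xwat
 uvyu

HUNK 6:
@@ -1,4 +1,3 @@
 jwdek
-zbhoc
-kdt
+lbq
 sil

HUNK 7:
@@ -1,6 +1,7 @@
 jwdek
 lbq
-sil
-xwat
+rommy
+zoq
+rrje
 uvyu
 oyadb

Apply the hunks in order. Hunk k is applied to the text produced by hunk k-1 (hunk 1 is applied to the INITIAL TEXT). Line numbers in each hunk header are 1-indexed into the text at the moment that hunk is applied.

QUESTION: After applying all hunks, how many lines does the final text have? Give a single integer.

Answer: 7

Derivation:
Hunk 1: at line 3 remove [tnuq,tyy] add [drn] -> 7 lines: jwdek wreq kdt ylgxb drn uvyu oyadb
Hunk 2: at line 3 remove [ylgxb] add [sil,dsigq,urqmz] -> 9 lines: jwdek wreq kdt sil dsigq urqmz drn uvyu oyadb
Hunk 3: at line 1 remove [wreq] add [zbhoc] -> 9 lines: jwdek zbhoc kdt sil dsigq urqmz drn uvyu oyadb
Hunk 4: at line 3 remove [dsigq,urqmz,drn] add [pekav,wlpe] -> 8 lines: jwdek zbhoc kdt sil pekav wlpe uvyu oyadb
Hunk 5: at line 4 remove [pekav,wlpe] add [xwat] -> 7 lines: jwdek zbhoc kdt sil xwat uvyu oyadb
Hunk 6: at line 1 remove [zbhoc,kdt] add [lbq] -> 6 lines: jwdek lbq sil xwat uvyu oyadb
Hunk 7: at line 1 remove [sil,xwat] add [rommy,zoq,rrje] -> 7 lines: jwdek lbq rommy zoq rrje uvyu oyadb
Final line count: 7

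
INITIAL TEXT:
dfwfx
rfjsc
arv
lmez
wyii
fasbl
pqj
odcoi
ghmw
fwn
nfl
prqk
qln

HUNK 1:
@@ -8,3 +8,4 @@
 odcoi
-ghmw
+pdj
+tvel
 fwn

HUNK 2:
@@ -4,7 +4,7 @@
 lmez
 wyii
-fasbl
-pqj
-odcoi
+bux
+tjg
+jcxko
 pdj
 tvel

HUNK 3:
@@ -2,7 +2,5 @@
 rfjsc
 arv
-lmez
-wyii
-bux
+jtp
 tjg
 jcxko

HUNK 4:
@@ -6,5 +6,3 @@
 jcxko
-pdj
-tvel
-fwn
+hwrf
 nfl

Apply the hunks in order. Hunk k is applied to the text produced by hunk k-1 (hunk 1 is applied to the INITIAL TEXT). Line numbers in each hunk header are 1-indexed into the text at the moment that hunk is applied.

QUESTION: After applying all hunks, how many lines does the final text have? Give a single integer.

Hunk 1: at line 8 remove [ghmw] add [pdj,tvel] -> 14 lines: dfwfx rfjsc arv lmez wyii fasbl pqj odcoi pdj tvel fwn nfl prqk qln
Hunk 2: at line 4 remove [fasbl,pqj,odcoi] add [bux,tjg,jcxko] -> 14 lines: dfwfx rfjsc arv lmez wyii bux tjg jcxko pdj tvel fwn nfl prqk qln
Hunk 3: at line 2 remove [lmez,wyii,bux] add [jtp] -> 12 lines: dfwfx rfjsc arv jtp tjg jcxko pdj tvel fwn nfl prqk qln
Hunk 4: at line 6 remove [pdj,tvel,fwn] add [hwrf] -> 10 lines: dfwfx rfjsc arv jtp tjg jcxko hwrf nfl prqk qln
Final line count: 10

Answer: 10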